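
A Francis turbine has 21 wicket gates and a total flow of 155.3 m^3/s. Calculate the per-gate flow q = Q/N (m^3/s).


q = 155.3 / 21 = 7.3952 m^3/s


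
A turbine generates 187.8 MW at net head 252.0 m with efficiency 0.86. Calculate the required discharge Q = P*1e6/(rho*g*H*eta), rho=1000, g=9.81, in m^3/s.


Q = 187.8 * 1e6 / (1000 * 9.81 * 252.0 * 0.86) = 88.3339 m^3/s


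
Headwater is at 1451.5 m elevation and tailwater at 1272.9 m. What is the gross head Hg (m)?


Hg = 1451.5 - 1272.9 = 178.6000 m


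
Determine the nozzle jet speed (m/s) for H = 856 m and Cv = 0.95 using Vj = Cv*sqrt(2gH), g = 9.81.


Vj = 0.95 * sqrt(2*9.81*856) = 123.1147 m/s


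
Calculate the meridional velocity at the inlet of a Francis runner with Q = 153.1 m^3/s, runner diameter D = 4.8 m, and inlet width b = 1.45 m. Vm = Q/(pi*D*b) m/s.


Vm = 153.1 / (pi * 4.8 * 1.45) = 7.0019 m/s


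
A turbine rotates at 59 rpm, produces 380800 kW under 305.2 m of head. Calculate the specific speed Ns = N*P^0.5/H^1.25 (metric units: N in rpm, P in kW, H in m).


Ns = 59 * 380800^0.5 / 305.2^1.25 = 28.5410


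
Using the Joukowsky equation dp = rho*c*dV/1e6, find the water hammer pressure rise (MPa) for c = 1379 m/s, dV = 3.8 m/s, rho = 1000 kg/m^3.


dp = 1000 * 1379 * 3.8 / 1e6 = 5.2402 MPa


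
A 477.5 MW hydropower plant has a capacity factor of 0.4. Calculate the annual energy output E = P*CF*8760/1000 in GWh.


E = 477.5 * 0.4 * 8760 / 1000 = 1673.1600 GWh


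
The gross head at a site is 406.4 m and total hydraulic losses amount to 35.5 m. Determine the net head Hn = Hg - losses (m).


Hn = 406.4 - 35.5 = 370.9000 m


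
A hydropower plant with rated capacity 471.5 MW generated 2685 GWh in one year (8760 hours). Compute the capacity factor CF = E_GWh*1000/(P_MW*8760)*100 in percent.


CF = 2685 * 1000 / (471.5 * 8760) * 100 = 65.0068 %


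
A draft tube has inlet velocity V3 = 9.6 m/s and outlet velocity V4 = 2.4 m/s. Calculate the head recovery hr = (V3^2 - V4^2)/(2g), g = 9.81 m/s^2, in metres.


hr = (9.6^2 - 2.4^2) / (2*9.81) = 4.4037 m


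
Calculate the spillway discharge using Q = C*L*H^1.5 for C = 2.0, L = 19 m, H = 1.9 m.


Q = 2.0 * 19 * 1.9^1.5 = 99.5208 m^3/s


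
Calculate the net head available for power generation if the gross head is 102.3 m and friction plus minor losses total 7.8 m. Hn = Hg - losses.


Hn = 102.3 - 7.8 = 94.5000 m


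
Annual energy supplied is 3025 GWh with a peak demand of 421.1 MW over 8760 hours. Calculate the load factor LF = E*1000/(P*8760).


LF = 3025 * 1000 / (421.1 * 8760) = 0.8200


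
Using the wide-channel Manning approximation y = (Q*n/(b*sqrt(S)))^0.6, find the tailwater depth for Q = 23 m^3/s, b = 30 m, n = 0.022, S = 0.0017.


y = (23 * 0.022 / (30 * 0.0017^0.5))^0.6 = 0.5849 m


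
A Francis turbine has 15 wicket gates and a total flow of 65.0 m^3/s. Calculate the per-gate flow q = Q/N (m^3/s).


q = 65.0 / 15 = 4.3333 m^3/s


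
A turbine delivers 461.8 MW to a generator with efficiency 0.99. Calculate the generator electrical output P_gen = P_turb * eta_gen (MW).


P_gen = 461.8 * 0.99 = 457.1820 MW


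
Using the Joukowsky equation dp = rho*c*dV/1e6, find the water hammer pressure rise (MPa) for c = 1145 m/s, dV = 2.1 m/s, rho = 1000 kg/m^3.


dp = 1000 * 1145 * 2.1 / 1e6 = 2.4045 MPa


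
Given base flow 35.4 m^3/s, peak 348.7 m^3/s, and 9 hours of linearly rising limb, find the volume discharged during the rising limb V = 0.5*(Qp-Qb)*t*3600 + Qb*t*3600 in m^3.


V = 0.5*(348.7 - 35.4)*9*3600 + 35.4*9*3600 = 6.2224e+06 m^3


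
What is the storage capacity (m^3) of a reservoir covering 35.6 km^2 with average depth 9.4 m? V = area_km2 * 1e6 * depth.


V = 35.6 * 1e6 * 9.4 = 3.3464e+08 m^3


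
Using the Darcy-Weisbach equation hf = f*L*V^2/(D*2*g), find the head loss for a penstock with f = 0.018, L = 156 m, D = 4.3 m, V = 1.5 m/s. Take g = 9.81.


hf = 0.018 * 156 * 1.5^2 / (4.3 * 2 * 9.81) = 0.0749 m


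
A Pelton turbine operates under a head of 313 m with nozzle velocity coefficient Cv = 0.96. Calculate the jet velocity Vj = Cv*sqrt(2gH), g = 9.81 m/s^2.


Vj = 0.96 * sqrt(2*9.81*313) = 75.2303 m/s


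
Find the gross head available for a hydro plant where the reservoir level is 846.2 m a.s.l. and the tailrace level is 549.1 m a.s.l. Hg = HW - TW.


Hg = 846.2 - 549.1 = 297.1000 m


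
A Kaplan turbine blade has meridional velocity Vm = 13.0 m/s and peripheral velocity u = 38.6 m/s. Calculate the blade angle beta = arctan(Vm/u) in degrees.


beta = arctan(13.0 / 38.6) = 18.6129 degrees


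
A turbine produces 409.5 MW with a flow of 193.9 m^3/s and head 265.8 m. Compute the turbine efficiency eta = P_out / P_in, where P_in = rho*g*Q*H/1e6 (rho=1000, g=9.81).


P_in = 1000 * 9.81 * 193.9 * 265.8 / 1e6 = 505.5939 MW
eta = 409.5 / 505.5939 = 0.8099


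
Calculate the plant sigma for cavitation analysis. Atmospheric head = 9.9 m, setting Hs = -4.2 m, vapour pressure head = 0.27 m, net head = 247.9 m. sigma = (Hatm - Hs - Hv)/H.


sigma = (9.9 - (-4.2) - 0.27) / 247.9 = 0.0558


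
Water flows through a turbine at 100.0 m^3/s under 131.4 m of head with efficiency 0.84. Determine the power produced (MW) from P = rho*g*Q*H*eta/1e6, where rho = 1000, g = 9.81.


P = 1000 * 9.81 * 100.0 * 131.4 * 0.84 / 1e6 = 108.2789 MW


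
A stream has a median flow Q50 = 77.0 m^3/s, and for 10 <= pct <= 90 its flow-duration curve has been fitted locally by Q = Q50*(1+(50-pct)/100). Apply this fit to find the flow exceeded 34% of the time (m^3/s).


Q = 77.0 * (1 + (50 - 34)/100) = 89.3200 m^3/s


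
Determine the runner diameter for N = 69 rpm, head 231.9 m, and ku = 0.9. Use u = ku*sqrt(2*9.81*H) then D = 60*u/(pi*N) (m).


u = 0.9 * sqrt(2*9.81*231.9) = 60.7075 m/s
D = 60 * 60.7075 / (pi * 69) = 16.8033 m


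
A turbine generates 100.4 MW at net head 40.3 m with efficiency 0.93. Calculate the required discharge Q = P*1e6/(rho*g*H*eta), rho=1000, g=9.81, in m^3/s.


Q = 100.4 * 1e6 / (1000 * 9.81 * 40.3 * 0.93) = 273.0717 m^3/s


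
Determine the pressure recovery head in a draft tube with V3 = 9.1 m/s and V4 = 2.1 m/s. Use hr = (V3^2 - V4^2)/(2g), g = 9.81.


hr = (9.1^2 - 2.1^2) / (2*9.81) = 3.9959 m


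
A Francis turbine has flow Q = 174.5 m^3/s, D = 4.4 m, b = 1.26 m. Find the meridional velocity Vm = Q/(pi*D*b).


Vm = 174.5 / (pi * 4.4 * 1.26) = 10.0190 m/s


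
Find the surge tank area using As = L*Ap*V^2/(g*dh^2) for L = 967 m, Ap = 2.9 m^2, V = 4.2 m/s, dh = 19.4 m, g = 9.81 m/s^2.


As = 967 * 2.9 * 4.2^2 / (9.81 * 19.4^2) = 13.3983 m^2


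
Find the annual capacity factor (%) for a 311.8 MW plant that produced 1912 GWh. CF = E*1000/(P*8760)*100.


CF = 1912 * 1000 / (311.8 * 8760) * 100 = 70.0016 %


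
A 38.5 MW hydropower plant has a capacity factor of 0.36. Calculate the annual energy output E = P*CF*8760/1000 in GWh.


E = 38.5 * 0.36 * 8760 / 1000 = 121.4136 GWh


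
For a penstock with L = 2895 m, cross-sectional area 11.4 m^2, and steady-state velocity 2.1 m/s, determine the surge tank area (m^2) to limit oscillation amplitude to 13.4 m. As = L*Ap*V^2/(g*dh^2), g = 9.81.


As = 2895 * 11.4 * 2.1^2 / (9.81 * 13.4^2) = 82.6254 m^2


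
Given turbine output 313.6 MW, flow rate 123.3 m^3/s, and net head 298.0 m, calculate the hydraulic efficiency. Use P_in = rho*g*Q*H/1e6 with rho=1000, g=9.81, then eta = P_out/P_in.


P_in = 1000 * 9.81 * 123.3 * 298.0 / 1e6 = 360.4528 MW
eta = 313.6 / 360.4528 = 0.8700


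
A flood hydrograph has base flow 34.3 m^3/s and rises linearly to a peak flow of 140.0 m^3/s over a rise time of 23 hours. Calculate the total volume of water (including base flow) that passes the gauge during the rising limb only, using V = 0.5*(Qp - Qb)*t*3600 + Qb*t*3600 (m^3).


V = 0.5*(140.0 - 34.3)*23*3600 + 34.3*23*3600 = 7.2160e+06 m^3


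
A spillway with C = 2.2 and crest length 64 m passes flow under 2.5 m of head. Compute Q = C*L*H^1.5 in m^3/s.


Q = 2.2 * 64 * 2.5^1.5 = 556.5609 m^3/s


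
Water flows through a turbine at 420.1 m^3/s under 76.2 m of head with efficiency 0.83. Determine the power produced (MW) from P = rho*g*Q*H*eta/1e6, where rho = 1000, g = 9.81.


P = 1000 * 9.81 * 420.1 * 76.2 * 0.83 / 1e6 = 260.6482 MW


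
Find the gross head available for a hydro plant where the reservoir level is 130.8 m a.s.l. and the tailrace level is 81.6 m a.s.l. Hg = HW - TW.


Hg = 130.8 - 81.6 = 49.2000 m


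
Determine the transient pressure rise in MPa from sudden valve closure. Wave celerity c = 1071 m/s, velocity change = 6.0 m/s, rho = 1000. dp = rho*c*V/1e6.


dp = 1000 * 1071 * 6.0 / 1e6 = 6.4260 MPa


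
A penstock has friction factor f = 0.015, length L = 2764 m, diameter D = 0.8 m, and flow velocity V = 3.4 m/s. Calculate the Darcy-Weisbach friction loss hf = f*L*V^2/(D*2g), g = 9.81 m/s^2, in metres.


hf = 0.015 * 2764 * 3.4^2 / (0.8 * 2 * 9.81) = 30.5350 m


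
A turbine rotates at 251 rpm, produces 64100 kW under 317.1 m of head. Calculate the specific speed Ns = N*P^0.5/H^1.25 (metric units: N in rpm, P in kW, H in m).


Ns = 251 * 64100^0.5 / 317.1^1.25 = 47.4906


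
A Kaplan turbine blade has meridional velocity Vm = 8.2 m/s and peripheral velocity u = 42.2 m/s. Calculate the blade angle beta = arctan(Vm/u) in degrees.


beta = arctan(8.2 / 42.2) = 10.9963 degrees


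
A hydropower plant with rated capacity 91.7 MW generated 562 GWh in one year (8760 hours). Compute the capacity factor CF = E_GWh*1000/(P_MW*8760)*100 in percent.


CF = 562 * 1000 / (91.7 * 8760) * 100 = 69.9621 %


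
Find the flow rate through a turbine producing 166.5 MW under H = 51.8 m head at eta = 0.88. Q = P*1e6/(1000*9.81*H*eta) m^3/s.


Q = 166.5 * 1e6 / (1000 * 9.81 * 51.8 * 0.88) = 372.3341 m^3/s


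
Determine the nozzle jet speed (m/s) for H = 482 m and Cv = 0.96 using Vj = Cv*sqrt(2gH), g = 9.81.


Vj = 0.96 * sqrt(2*9.81*482) = 93.3564 m/s


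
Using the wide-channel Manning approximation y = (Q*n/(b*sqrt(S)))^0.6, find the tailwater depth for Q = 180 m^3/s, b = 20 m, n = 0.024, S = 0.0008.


y = (180 * 0.024 / (20 * 0.0008^0.5))^0.6 = 3.3865 m


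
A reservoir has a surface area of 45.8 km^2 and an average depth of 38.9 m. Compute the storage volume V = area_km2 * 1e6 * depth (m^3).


V = 45.8 * 1e6 * 38.9 = 1.7816e+09 m^3


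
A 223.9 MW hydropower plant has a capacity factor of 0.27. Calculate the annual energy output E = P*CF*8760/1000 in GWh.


E = 223.9 * 0.27 * 8760 / 1000 = 529.5683 GWh


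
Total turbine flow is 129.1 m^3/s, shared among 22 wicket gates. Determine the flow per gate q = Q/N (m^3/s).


q = 129.1 / 22 = 5.8682 m^3/s


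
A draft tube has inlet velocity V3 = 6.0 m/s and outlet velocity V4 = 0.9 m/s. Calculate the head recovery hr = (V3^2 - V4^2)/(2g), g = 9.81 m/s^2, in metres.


hr = (6.0^2 - 0.9^2) / (2*9.81) = 1.7936 m


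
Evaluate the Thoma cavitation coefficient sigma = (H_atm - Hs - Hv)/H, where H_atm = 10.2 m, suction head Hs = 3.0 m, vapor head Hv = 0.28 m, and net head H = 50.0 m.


sigma = (10.2 - 3.0 - 0.28) / 50.0 = 0.1384


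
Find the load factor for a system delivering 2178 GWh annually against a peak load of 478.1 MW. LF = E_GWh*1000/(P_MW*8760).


LF = 2178 * 1000 / (478.1 * 8760) = 0.5200


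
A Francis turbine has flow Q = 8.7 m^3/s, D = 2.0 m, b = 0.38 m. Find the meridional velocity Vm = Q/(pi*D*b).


Vm = 8.7 / (pi * 2.0 * 0.38) = 3.6438 m/s


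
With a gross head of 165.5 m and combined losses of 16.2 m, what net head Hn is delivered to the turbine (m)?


Hn = 165.5 - 16.2 = 149.3000 m


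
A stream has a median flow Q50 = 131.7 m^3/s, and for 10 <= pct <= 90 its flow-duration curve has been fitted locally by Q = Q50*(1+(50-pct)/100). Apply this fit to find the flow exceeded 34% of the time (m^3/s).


Q = 131.7 * (1 + (50 - 34)/100) = 152.7720 m^3/s


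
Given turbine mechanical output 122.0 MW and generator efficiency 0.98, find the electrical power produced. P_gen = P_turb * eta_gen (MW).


P_gen = 122.0 * 0.98 = 119.5600 MW


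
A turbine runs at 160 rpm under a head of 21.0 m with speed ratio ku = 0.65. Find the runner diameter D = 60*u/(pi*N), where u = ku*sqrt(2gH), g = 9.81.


u = 0.65 * sqrt(2*9.81*21.0) = 13.1939 m/s
D = 60 * 13.1939 / (pi * 160) = 1.5749 m


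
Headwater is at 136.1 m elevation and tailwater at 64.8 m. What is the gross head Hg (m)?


Hg = 136.1 - 64.8 = 71.3000 m


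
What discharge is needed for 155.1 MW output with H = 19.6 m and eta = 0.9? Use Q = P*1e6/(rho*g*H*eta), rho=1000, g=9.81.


Q = 155.1 * 1e6 / (1000 * 9.81 * 19.6 * 0.9) = 896.2810 m^3/s


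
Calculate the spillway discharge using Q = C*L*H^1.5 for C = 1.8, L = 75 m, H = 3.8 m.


Q = 1.8 * 75 * 3.8^1.5 = 1000.0211 m^3/s


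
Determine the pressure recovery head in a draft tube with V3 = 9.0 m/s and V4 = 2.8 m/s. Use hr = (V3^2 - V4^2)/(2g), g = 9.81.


hr = (9.0^2 - 2.8^2) / (2*9.81) = 3.7288 m


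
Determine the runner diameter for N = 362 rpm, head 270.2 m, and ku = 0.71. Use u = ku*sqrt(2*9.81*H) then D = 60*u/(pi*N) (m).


u = 0.71 * sqrt(2*9.81*270.2) = 51.6952 m/s
D = 60 * 51.6952 / (pi * 362) = 2.7274 m


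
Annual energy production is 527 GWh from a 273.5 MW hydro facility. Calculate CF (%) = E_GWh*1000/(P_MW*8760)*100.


CF = 527 * 1000 / (273.5 * 8760) * 100 = 21.9963 %


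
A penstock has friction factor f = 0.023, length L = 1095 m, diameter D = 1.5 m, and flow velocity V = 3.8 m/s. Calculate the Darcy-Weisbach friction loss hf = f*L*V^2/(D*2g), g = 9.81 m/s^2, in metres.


hf = 0.023 * 1095 * 3.8^2 / (1.5 * 2 * 9.81) = 12.3572 m


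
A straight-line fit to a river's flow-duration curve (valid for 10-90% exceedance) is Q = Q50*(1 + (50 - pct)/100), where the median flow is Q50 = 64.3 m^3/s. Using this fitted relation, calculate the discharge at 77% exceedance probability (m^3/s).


Q = 64.3 * (1 + (50 - 77)/100) = 46.9390 m^3/s


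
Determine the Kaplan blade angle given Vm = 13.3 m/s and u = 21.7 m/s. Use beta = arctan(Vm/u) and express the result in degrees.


beta = arctan(13.3 / 21.7) = 31.5043 degrees


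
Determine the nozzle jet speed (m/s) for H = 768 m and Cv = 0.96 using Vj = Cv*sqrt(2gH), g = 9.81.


Vj = 0.96 * sqrt(2*9.81*768) = 117.8423 m/s


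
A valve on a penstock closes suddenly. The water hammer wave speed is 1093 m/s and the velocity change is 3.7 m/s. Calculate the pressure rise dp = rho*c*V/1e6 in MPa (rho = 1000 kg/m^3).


dp = 1000 * 1093 * 3.7 / 1e6 = 4.0441 MPa


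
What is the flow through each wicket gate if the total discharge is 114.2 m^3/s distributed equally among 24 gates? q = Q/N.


q = 114.2 / 24 = 4.7583 m^3/s


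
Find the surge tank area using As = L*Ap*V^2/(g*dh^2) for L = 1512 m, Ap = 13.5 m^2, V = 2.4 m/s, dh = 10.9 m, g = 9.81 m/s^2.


As = 1512 * 13.5 * 2.4^2 / (9.81 * 10.9^2) = 100.8756 m^2


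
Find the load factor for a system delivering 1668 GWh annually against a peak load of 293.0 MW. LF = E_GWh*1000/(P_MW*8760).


LF = 1668 * 1000 / (293.0 * 8760) = 0.6499


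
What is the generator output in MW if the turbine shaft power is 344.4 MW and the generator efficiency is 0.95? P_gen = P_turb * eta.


P_gen = 344.4 * 0.95 = 327.1800 MW


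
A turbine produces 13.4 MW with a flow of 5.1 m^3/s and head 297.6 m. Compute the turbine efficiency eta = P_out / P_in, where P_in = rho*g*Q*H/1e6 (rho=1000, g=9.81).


P_in = 1000 * 9.81 * 5.1 * 297.6 / 1e6 = 14.8892 MW
eta = 13.4 / 14.8892 = 0.9000


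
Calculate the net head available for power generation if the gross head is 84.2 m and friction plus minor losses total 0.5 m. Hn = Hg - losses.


Hn = 84.2 - 0.5 = 83.7000 m


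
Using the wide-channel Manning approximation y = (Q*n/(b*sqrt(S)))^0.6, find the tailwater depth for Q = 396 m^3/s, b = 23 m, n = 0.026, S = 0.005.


y = (396 * 0.026 / (23 * 0.005^0.5))^0.6 = 3.0260 m


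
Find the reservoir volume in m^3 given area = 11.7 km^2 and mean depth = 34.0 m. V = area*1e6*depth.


V = 11.7 * 1e6 * 34.0 = 3.9780e+08 m^3


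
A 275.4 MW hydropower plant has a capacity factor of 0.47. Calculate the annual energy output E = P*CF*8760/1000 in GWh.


E = 275.4 * 0.47 * 8760 / 1000 = 1133.8769 GWh


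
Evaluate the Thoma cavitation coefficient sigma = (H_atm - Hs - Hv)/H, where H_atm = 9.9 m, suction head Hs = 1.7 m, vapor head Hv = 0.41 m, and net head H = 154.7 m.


sigma = (9.9 - 1.7 - 0.41) / 154.7 = 0.0504


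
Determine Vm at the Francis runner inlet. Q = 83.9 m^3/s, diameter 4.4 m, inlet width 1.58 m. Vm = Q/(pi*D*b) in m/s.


Vm = 83.9 / (pi * 4.4 * 1.58) = 3.8415 m/s


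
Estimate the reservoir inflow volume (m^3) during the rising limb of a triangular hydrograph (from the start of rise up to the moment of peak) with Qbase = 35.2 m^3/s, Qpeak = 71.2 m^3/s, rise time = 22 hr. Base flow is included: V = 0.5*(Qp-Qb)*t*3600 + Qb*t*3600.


V = 0.5*(71.2 - 35.2)*22*3600 + 35.2*22*3600 = 4.2134e+06 m^3


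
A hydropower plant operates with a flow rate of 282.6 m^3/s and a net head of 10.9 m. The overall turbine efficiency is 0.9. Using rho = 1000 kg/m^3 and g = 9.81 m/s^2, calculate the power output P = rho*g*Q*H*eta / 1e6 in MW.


P = 1000 * 9.81 * 282.6 * 10.9 * 0.9 / 1e6 = 27.1963 MW


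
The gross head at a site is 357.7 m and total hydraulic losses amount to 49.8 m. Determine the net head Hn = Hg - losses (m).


Hn = 357.7 - 49.8 = 307.9000 m


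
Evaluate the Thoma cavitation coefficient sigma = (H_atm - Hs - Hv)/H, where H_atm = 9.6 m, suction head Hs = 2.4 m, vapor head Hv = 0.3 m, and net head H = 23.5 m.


sigma = (9.6 - 2.4 - 0.3) / 23.5 = 0.2936


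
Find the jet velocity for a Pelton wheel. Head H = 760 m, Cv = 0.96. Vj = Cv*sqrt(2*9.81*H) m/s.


Vj = 0.96 * sqrt(2*9.81*760) = 117.2270 m/s


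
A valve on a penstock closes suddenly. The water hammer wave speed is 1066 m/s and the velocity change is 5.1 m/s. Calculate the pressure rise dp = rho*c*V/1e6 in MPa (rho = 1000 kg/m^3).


dp = 1000 * 1066 * 5.1 / 1e6 = 5.4366 MPa


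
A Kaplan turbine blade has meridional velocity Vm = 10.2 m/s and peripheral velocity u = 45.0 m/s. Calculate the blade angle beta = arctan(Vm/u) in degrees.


beta = arctan(10.2 / 45.0) = 12.7712 degrees


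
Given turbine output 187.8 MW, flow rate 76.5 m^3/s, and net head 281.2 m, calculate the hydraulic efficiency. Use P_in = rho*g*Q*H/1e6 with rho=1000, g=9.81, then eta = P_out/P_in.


P_in = 1000 * 9.81 * 76.5 * 281.2 / 1e6 = 211.0308 MW
eta = 187.8 / 211.0308 = 0.8899


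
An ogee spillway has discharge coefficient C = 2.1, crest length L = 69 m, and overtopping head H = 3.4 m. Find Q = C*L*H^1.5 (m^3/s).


Q = 2.1 * 69 * 3.4^1.5 = 908.4202 m^3/s


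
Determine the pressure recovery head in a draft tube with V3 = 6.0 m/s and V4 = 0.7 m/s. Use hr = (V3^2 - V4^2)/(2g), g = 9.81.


hr = (6.0^2 - 0.7^2) / (2*9.81) = 1.8099 m


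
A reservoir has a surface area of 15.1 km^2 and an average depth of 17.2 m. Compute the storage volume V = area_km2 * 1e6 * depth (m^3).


V = 15.1 * 1e6 * 17.2 = 2.5972e+08 m^3


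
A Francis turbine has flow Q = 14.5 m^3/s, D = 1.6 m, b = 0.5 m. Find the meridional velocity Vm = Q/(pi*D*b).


Vm = 14.5 / (pi * 1.6 * 0.5) = 5.7694 m/s


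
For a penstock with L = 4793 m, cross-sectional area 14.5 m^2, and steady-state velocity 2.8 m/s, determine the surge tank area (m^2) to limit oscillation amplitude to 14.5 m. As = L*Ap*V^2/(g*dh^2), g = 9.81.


As = 4793 * 14.5 * 2.8^2 / (9.81 * 14.5^2) = 264.1718 m^2


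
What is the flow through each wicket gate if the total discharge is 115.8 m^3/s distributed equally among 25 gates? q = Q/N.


q = 115.8 / 25 = 4.6320 m^3/s


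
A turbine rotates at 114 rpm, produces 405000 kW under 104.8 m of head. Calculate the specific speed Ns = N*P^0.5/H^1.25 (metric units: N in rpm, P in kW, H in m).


Ns = 114 * 405000^0.5 / 104.8^1.25 = 216.3619


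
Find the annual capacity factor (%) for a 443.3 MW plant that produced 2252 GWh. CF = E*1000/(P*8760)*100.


CF = 2252 * 1000 / (443.3 * 8760) * 100 = 57.9918 %


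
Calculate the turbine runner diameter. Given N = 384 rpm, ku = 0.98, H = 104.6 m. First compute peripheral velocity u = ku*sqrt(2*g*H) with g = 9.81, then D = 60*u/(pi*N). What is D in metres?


u = 0.98 * sqrt(2*9.81*104.6) = 44.3958 m/s
D = 60 * 44.3958 / (pi * 384) = 2.2081 m


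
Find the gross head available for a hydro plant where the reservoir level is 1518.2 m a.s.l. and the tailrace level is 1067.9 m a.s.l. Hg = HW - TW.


Hg = 1518.2 - 1067.9 = 450.3000 m


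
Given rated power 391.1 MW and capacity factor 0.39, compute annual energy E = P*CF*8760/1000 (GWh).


E = 391.1 * 0.39 * 8760 / 1000 = 1336.1540 GWh


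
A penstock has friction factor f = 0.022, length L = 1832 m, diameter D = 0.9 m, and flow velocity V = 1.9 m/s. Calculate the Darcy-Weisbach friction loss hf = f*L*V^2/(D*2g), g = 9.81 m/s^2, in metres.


hf = 0.022 * 1832 * 1.9^2 / (0.9 * 2 * 9.81) = 8.2397 m


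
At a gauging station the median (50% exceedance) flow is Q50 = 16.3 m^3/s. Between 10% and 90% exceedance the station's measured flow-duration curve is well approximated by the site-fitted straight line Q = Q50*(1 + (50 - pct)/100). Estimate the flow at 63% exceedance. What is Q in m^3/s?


Q = 16.3 * (1 + (50 - 63)/100) = 14.1810 m^3/s


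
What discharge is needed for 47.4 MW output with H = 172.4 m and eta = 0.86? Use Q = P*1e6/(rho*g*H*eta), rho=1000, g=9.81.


Q = 47.4 * 1e6 / (1000 * 9.81 * 172.4 * 0.86) = 32.5892 m^3/s


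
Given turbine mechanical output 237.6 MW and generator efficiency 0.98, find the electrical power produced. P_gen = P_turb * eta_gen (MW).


P_gen = 237.6 * 0.98 = 232.8480 MW


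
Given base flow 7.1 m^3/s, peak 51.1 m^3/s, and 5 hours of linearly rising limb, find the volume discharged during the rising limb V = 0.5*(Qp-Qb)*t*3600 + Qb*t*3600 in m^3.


V = 0.5*(51.1 - 7.1)*5*3600 + 7.1*5*3600 = 523800.0000 m^3


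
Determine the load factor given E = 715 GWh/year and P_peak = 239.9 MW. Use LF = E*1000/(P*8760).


LF = 715 * 1000 / (239.9 * 8760) = 0.3402


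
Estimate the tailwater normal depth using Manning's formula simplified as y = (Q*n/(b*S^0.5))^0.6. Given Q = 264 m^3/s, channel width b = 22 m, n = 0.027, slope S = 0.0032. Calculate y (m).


y = (264 * 0.027 / (22 * 0.0032^0.5))^0.6 = 2.8496 m


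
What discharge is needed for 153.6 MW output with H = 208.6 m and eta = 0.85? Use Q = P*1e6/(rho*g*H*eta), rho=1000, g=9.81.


Q = 153.6 * 1e6 / (1000 * 9.81 * 208.6 * 0.85) = 88.3057 m^3/s


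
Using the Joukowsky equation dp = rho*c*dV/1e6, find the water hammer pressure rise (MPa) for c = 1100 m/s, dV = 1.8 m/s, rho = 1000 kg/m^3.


dp = 1000 * 1100 * 1.8 / 1e6 = 1.9800 MPa


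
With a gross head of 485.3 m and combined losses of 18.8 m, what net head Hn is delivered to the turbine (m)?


Hn = 485.3 - 18.8 = 466.5000 m


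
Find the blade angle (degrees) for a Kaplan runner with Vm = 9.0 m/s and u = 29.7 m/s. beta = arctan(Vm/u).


beta = arctan(9.0 / 29.7) = 16.8584 degrees


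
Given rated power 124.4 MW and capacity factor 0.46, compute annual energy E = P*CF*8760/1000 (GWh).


E = 124.4 * 0.46 * 8760 / 1000 = 501.2822 GWh


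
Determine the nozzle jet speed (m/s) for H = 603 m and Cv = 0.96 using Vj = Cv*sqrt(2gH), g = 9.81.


Vj = 0.96 * sqrt(2*9.81*603) = 104.4190 m/s


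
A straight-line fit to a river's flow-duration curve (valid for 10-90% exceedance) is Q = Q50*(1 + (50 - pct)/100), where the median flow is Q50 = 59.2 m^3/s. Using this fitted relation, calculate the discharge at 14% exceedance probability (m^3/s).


Q = 59.2 * (1 + (50 - 14)/100) = 80.5120 m^3/s


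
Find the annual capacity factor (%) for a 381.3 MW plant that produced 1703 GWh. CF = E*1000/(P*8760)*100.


CF = 1703 * 1000 / (381.3 * 8760) * 100 = 50.9852 %


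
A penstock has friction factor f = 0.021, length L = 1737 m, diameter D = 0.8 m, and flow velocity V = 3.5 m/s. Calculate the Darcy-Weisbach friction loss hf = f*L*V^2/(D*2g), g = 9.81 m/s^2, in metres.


hf = 0.021 * 1737 * 3.5^2 / (0.8 * 2 * 9.81) = 28.4686 m


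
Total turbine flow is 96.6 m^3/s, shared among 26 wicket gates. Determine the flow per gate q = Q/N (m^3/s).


q = 96.6 / 26 = 3.7154 m^3/s


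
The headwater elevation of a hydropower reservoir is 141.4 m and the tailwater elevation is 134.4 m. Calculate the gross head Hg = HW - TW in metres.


Hg = 141.4 - 134.4 = 7.0000 m


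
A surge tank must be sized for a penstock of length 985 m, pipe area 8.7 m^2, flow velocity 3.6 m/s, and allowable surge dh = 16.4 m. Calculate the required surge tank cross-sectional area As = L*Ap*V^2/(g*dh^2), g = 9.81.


As = 985 * 8.7 * 3.6^2 / (9.81 * 16.4^2) = 42.0924 m^2


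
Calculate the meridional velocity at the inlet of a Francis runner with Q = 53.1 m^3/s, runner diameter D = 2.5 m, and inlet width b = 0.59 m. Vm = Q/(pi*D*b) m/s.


Vm = 53.1 / (pi * 2.5 * 0.59) = 11.4592 m/s


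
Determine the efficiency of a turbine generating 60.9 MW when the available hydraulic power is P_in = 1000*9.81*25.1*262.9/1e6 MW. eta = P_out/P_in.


P_in = 1000 * 9.81 * 25.1 * 262.9 / 1e6 = 64.7341 MW
eta = 60.9 / 64.7341 = 0.9408


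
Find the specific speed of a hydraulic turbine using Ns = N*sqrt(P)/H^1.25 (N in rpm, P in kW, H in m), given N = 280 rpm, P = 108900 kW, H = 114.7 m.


Ns = 280 * 108900^0.5 / 114.7^1.25 = 246.1601


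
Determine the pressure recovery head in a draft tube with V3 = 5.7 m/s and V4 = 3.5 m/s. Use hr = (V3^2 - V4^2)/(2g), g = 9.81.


hr = (5.7^2 - 3.5^2) / (2*9.81) = 1.0316 m


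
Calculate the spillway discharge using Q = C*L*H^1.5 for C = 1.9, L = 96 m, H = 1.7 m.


Q = 1.9 * 96 * 1.7^1.5 = 404.2949 m^3/s


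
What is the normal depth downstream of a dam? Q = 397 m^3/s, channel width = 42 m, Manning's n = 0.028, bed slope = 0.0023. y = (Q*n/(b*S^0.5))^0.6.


y = (397 * 0.028 / (42 * 0.0023^0.5))^0.6 = 2.7868 m


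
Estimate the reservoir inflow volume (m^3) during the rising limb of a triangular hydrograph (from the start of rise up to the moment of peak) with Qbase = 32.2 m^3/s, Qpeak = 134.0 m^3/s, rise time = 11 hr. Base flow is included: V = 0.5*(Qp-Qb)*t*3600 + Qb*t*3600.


V = 0.5*(134.0 - 32.2)*11*3600 + 32.2*11*3600 = 3.2908e+06 m^3


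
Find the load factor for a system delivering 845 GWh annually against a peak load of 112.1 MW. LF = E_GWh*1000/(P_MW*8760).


LF = 845 * 1000 / (112.1 * 8760) = 0.8605


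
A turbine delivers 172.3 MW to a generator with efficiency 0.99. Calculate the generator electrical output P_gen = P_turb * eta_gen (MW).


P_gen = 172.3 * 0.99 = 170.5770 MW


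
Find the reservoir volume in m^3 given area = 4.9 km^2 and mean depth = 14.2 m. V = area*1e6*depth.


V = 4.9 * 1e6 * 14.2 = 6.9580e+07 m^3


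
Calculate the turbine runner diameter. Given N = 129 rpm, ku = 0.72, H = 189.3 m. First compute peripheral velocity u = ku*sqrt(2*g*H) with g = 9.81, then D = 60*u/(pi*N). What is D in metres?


u = 0.72 * sqrt(2*9.81*189.3) = 43.8791 m/s
D = 60 * 43.8791 / (pi * 129) = 6.4963 m


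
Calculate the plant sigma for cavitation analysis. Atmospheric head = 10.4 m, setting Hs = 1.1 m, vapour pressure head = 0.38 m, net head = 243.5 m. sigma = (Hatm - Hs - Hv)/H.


sigma = (10.4 - 1.1 - 0.38) / 243.5 = 0.0366


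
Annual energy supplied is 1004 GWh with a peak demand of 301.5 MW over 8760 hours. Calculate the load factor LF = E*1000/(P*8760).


LF = 1004 * 1000 / (301.5 * 8760) = 0.3801


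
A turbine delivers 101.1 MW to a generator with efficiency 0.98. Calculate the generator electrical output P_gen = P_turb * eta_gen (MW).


P_gen = 101.1 * 0.98 = 99.0780 MW


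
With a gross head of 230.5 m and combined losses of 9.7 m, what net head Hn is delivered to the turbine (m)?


Hn = 230.5 - 9.7 = 220.8000 m


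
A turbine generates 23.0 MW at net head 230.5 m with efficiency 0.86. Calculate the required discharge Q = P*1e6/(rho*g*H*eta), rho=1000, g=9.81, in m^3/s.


Q = 23.0 * 1e6 / (1000 * 9.81 * 230.5 * 0.86) = 11.8274 m^3/s


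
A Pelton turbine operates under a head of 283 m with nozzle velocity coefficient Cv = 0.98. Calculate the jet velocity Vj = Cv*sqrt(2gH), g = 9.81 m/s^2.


Vj = 0.98 * sqrt(2*9.81*283) = 73.0245 m/s


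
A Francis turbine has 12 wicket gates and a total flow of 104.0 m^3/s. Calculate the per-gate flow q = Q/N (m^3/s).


q = 104.0 / 12 = 8.6667 m^3/s


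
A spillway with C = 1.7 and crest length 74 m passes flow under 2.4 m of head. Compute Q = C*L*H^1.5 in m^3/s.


Q = 1.7 * 74 * 2.4^1.5 = 467.7325 m^3/s


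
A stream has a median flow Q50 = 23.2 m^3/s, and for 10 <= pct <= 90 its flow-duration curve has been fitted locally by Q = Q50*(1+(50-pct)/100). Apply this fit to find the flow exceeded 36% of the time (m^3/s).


Q = 23.2 * (1 + (50 - 36)/100) = 26.4480 m^3/s


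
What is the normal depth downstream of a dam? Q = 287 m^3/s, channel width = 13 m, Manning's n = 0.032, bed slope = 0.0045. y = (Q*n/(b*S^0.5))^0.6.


y = (287 * 0.032 / (13 * 0.0045^0.5))^0.6 = 4.1067 m


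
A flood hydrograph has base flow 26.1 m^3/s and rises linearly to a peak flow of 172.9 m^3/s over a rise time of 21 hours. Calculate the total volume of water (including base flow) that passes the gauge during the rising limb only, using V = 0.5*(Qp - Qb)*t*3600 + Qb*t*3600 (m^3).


V = 0.5*(172.9 - 26.1)*21*3600 + 26.1*21*3600 = 7.5222e+06 m^3


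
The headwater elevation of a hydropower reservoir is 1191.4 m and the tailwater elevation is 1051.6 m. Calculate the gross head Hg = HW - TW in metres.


Hg = 1191.4 - 1051.6 = 139.8000 m


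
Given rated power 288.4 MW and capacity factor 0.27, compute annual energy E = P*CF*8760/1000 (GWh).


E = 288.4 * 0.27 * 8760 / 1000 = 682.1237 GWh


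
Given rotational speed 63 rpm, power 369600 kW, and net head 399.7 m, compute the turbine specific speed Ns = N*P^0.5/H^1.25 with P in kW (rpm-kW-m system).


Ns = 63 * 369600^0.5 / 399.7^1.25 = 21.4308


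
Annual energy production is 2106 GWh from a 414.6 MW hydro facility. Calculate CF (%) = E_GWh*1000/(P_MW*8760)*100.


CF = 2106 * 1000 / (414.6 * 8760) * 100 = 57.9862 %


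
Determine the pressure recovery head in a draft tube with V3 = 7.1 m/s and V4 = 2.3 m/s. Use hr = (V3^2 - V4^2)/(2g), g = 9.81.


hr = (7.1^2 - 2.3^2) / (2*9.81) = 2.2997 m


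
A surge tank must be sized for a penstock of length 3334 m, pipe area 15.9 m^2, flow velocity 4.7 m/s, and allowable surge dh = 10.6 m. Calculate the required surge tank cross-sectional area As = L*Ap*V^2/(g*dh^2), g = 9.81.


As = 3334 * 15.9 * 4.7^2 / (9.81 * 10.6^2) = 1062.3746 m^2


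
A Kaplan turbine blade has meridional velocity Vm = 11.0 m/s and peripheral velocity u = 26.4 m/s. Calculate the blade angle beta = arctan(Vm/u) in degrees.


beta = arctan(11.0 / 26.4) = 22.6199 degrees


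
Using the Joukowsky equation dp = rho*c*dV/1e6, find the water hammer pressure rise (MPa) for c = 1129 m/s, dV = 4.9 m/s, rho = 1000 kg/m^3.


dp = 1000 * 1129 * 4.9 / 1e6 = 5.5321 MPa


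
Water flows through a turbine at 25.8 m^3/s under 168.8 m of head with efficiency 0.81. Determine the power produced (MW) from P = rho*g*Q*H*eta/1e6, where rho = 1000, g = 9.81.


P = 1000 * 9.81 * 25.8 * 168.8 * 0.81 / 1e6 = 34.6056 MW


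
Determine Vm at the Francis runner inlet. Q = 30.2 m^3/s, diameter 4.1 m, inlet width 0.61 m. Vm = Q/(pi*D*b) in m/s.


Vm = 30.2 / (pi * 4.1 * 0.61) = 3.8436 m/s


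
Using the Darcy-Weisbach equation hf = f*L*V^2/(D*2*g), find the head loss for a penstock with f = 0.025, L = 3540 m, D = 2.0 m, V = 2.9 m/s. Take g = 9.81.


hf = 0.025 * 3540 * 2.9^2 / (2.0 * 2 * 9.81) = 18.9675 m


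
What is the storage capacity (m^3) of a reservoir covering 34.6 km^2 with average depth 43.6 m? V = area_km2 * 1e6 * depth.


V = 34.6 * 1e6 * 43.6 = 1.5086e+09 m^3


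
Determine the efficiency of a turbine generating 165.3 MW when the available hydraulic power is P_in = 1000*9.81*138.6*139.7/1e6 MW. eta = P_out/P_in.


P_in = 1000 * 9.81 * 138.6 * 139.7 / 1e6 = 189.9453 MW
eta = 165.3 / 189.9453 = 0.8703


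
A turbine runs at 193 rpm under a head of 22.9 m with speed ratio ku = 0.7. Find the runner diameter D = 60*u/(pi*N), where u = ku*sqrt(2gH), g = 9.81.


u = 0.7 * sqrt(2*9.81*22.9) = 14.8377 m/s
D = 60 * 14.8377 / (pi * 193) = 1.4683 m


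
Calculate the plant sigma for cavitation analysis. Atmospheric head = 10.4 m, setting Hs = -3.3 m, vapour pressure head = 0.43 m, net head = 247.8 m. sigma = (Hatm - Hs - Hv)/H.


sigma = (10.4 - (-3.3) - 0.43) / 247.8 = 0.0536


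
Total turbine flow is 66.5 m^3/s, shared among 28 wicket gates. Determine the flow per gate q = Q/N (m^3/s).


q = 66.5 / 28 = 2.3750 m^3/s


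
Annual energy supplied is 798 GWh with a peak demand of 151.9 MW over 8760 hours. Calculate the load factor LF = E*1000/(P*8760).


LF = 798 * 1000 / (151.9 * 8760) = 0.5997


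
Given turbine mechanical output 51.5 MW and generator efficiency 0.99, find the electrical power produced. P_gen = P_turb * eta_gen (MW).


P_gen = 51.5 * 0.99 = 50.9850 MW


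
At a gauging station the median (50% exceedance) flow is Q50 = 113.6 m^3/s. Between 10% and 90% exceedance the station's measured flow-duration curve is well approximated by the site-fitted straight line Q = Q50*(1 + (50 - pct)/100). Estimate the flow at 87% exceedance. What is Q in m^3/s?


Q = 113.6 * (1 + (50 - 87)/100) = 71.5680 m^3/s


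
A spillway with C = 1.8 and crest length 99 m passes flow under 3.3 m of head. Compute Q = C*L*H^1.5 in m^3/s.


Q = 1.8 * 99 * 3.3^1.5 = 1068.2640 m^3/s


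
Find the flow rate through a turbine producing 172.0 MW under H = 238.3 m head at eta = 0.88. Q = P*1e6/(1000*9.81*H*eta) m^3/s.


Q = 172.0 * 1e6 / (1000 * 9.81 * 238.3 * 0.88) = 83.6089 m^3/s


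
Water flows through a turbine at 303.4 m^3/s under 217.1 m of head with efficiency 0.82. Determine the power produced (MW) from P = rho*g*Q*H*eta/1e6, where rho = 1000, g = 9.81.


P = 1000 * 9.81 * 303.4 * 217.1 * 0.82 / 1e6 = 529.8565 MW


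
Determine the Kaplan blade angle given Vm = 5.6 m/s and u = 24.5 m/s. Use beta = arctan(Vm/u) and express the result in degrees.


beta = arctan(5.6 / 24.5) = 12.8750 degrees


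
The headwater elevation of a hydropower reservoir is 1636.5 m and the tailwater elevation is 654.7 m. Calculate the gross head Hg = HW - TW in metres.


Hg = 1636.5 - 654.7 = 981.8000 m


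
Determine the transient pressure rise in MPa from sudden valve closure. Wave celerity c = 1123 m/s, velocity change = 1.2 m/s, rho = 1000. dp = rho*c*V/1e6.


dp = 1000 * 1123 * 1.2 / 1e6 = 1.3476 MPa


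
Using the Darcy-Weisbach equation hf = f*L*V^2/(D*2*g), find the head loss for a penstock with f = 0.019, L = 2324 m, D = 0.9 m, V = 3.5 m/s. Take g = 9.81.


hf = 0.019 * 2324 * 3.5^2 / (0.9 * 2 * 9.81) = 30.6326 m


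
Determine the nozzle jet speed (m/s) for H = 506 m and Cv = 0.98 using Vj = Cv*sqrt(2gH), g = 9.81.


Vj = 0.98 * sqrt(2*9.81*506) = 97.6452 m/s


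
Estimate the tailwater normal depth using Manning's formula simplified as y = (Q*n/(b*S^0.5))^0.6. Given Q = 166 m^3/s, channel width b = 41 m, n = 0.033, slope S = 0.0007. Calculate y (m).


y = (166 * 0.033 / (41 * 0.0007^0.5))^0.6 = 2.6422 m


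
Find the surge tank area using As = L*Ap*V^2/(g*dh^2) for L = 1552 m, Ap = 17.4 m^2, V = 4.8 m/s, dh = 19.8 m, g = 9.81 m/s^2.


As = 1552 * 17.4 * 4.8^2 / (9.81 * 19.8^2) = 161.7797 m^2


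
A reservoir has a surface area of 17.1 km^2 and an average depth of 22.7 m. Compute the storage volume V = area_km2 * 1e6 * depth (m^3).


V = 17.1 * 1e6 * 22.7 = 3.8817e+08 m^3


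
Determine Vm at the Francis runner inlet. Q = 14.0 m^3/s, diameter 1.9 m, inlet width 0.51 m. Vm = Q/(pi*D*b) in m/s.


Vm = 14.0 / (pi * 1.9 * 0.51) = 4.5989 m/s


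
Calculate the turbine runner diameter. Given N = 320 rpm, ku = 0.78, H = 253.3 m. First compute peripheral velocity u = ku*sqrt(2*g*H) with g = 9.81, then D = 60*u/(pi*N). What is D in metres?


u = 0.78 * sqrt(2*9.81*253.3) = 54.9872 m/s
D = 60 * 54.9872 / (pi * 320) = 3.2818 m


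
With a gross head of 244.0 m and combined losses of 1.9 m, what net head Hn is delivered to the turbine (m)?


Hn = 244.0 - 1.9 = 242.1000 m


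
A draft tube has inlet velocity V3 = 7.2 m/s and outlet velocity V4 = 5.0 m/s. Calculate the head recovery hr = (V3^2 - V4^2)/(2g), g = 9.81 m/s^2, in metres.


hr = (7.2^2 - 5.0^2) / (2*9.81) = 1.3680 m


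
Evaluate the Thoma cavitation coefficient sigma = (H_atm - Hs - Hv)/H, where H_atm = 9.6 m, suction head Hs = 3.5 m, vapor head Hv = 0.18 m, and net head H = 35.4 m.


sigma = (9.6 - 3.5 - 0.18) / 35.4 = 0.1672


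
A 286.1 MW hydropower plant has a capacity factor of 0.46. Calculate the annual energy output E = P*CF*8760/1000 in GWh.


E = 286.1 * 0.46 * 8760 / 1000 = 1152.8686 GWh


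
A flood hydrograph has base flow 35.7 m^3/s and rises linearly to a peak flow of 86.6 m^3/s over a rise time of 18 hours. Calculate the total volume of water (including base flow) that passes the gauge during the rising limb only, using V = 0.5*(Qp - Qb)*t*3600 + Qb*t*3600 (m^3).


V = 0.5*(86.6 - 35.7)*18*3600 + 35.7*18*3600 = 3.9625e+06 m^3


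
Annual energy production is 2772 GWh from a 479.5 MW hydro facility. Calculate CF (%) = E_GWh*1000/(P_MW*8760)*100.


CF = 2772 * 1000 / (479.5 * 8760) * 100 = 65.9934 %


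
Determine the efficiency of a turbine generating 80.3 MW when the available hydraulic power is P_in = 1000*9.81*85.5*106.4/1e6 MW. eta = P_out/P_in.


P_in = 1000 * 9.81 * 85.5 * 106.4 / 1e6 = 89.2435 MW
eta = 80.3 / 89.2435 = 0.8998


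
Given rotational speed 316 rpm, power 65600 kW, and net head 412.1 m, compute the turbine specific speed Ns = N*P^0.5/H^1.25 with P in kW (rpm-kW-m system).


Ns = 316 * 65600^0.5 / 412.1^1.25 = 43.5899


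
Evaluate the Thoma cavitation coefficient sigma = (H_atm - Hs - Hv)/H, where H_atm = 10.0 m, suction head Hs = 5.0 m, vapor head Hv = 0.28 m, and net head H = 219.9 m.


sigma = (10.0 - 5.0 - 0.28) / 219.9 = 0.0215


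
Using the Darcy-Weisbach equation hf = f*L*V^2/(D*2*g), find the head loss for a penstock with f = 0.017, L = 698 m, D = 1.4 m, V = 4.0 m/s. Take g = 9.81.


hf = 0.017 * 698 * 4.0^2 / (1.4 * 2 * 9.81) = 6.9119 m


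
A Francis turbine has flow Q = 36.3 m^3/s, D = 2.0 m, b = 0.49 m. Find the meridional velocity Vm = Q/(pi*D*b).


Vm = 36.3 / (pi * 2.0 * 0.49) = 11.7905 m/s


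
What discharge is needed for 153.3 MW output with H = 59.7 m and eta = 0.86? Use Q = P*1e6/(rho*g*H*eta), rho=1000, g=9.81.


Q = 153.3 * 1e6 / (1000 * 9.81 * 59.7 * 0.86) = 304.3690 m^3/s


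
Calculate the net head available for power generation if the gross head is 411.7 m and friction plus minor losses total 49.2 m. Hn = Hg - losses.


Hn = 411.7 - 49.2 = 362.5000 m


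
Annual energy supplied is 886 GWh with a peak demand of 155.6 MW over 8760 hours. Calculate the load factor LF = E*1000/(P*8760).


LF = 886 * 1000 / (155.6 * 8760) = 0.6500


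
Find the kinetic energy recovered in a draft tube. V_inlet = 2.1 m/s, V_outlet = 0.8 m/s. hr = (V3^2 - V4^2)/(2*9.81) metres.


hr = (2.1^2 - 0.8^2) / (2*9.81) = 0.1922 m
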